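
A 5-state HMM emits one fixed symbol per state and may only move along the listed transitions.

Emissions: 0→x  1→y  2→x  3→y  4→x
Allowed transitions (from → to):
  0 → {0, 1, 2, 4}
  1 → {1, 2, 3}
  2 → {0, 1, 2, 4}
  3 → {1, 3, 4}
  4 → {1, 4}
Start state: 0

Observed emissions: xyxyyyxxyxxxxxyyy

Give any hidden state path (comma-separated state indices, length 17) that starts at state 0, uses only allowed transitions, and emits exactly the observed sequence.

  0: obs=x cand={0,2,4} pick 0 [start]
  1: obs=y cand={1,3} pick 1 [0->1 ok]
  2: obs=x cand={0,2,4} pick 2 [1->2 ok]
  3: obs=y cand={1,3} pick 1 [2->1 ok]
  4: obs=y cand={1,3} pick 1 [1->1 ok]
  5: obs=y cand={1,3} pick 1 [1->1 ok]
  6: obs=x cand={0,2,4} pick 2 [1->2 ok]
  7: obs=x cand={0,2,4} pick 2 [2->2 ok]
  8: obs=y cand={1,3} pick 1 [2->1 ok]
  9: obs=x cand={0,2,4} pick 2 [1->2 ok]
  10: obs=x cand={0,2,4} pick 4 [2->4 ok]
  11: obs=x cand={0,2,4} pick 4 [4->4 ok]
  12: obs=x cand={0,2,4} pick 4 [4->4 ok]
  13: obs=x cand={0,2,4} pick 4 [4->4 ok]
  14: obs=y cand={1,3} pick 1 [4->1 ok]
  15: obs=y cand={1,3} pick 1 [1->1 ok]
  16: obs=y cand={1,3} pick 3 [1->3 ok]

0,1,2,1,1,1,2,2,1,2,4,4,4,4,1,1,3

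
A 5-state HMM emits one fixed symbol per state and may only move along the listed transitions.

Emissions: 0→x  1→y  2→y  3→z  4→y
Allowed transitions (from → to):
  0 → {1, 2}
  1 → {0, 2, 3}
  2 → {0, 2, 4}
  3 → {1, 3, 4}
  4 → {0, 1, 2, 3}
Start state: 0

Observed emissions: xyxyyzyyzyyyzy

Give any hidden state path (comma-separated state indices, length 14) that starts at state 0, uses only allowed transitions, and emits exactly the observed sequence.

  0: obs=x cand={0} pick 0 [start]
  1: obs=y cand={1,2,4} pick 2 [0->2 ok]
  2: obs=x cand={0} pick 0 [2->0 ok]
  3: obs=y cand={1,2,4} pick 2 [0->2 ok]
  4: obs=y cand={1,2,4} pick 4 [2->4 ok]
  5: obs=z cand={3} pick 3 [4->3 ok]
  6: obs=y cand={1,2,4} pick 4 [3->4 ok]
  7: obs=y cand={1,2,4} pick 1 [4->1 ok]
  8: obs=z cand={3} pick 3 [1->3 ok]
  9: obs=y cand={1,2,4} pick 4 [3->4 ok]
  10: obs=y cand={1,2,4} pick 2 [4->2 ok]
  11: obs=y cand={1,2,4} pick 4 [2->4 ok]
  12: obs=z cand={3} pick 3 [4->3 ok]
  13: obs=y cand={1,2,4} pick 4 [3->4 ok]

0,2,0,2,4,3,4,1,3,4,2,4,3,4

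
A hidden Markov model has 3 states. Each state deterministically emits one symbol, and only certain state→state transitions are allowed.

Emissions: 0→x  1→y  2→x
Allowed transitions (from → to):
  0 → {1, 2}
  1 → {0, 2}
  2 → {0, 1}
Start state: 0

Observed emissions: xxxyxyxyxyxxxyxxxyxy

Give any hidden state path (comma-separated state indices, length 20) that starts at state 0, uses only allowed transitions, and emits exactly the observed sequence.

0,2,0,1,2,1,0,1,2,1,0,2,0,1,2,0,2,1,0,1

  [0] x  {0,2}  => 0  start
  [1] x  {0,2}  => 2  0->2 ok
  [2] x  {0,2}  => 0  2->0 ok
  [3] y  {1}  => 1  0->1 ok
  [4] x  {0,2}  => 2  1->2 ok
  [5] y  {1}  => 1  2->1 ok
  [6] x  {0,2}  => 0  1->0 ok
  [7] y  {1}  => 1  0->1 ok
  [8] x  {0,2}  => 2  1->2 ok
  [9] y  {1}  => 1  2->1 ok
  [10] x  {0,2}  => 0  1->0 ok
  [11] x  {0,2}  => 2  0->2 ok
  [12] x  {0,2}  => 0  2->0 ok
  [13] y  {1}  => 1  0->1 ok
  [14] x  {0,2}  => 2  1->2 ok
  [15] x  {0,2}  => 0  2->0 ok
  [16] x  {0,2}  => 2  0->2 ok
  [17] y  {1}  => 1  2->1 ok
  [18] x  {0,2}  => 0  1->0 ok
  [19] y  {1}  => 1  0->1 ok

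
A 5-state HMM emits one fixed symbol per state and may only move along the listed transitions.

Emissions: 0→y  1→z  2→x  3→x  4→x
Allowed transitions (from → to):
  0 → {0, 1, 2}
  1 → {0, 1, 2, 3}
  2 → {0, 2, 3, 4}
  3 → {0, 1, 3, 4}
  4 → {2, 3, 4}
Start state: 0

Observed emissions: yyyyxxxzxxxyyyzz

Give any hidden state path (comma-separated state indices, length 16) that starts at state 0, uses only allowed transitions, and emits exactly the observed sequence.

  pos 0: y in {0}, choose 0; start
  pos 1: y in {0}, choose 0; 0->0 ok
  pos 2: y in {0}, choose 0; 0->0 ok
  pos 3: y in {0}, choose 0; 0->0 ok
  pos 4: x in {2,3,4}, choose 2; 0->2 ok
  pos 5: x in {2,3,4}, choose 4; 2->4 ok
  pos 6: x in {2,3,4}, choose 3; 4->3 ok
  pos 7: z in {1}, choose 1; 3->1 ok
  pos 8: x in {2,3,4}, choose 2; 1->2 ok
  pos 9: x in {2,3,4}, choose 4; 2->4 ok
  pos 10: x in {2,3,4}, choose 3; 4->3 ok
  pos 11: y in {0}, choose 0; 3->0 ok
  pos 12: y in {0}, choose 0; 0->0 ok
  pos 13: y in {0}, choose 0; 0->0 ok
  pos 14: z in {1}, choose 1; 0->1 ok
  pos 15: z in {1}, choose 1; 1->1 ok

0,0,0,0,2,4,3,1,2,4,3,0,0,0,1,1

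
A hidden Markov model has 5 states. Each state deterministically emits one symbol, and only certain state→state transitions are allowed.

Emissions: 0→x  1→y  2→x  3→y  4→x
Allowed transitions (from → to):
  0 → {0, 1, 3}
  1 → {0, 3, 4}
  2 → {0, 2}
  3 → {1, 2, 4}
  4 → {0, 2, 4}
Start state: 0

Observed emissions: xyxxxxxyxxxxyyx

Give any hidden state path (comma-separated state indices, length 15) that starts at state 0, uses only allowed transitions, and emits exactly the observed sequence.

0,3,2,2,0,0,0,1,4,0,0,0,3,1,4

  t0 'x' -> {0,2,4}, take 0 (start)
  t1 'y' -> {1,3}, take 3 (0->3 ok)
  t2 'x' -> {0,2,4}, take 2 (3->2 ok)
  t3 'x' -> {0,2,4}, take 2 (2->2 ok)
  t4 'x' -> {0,2,4}, take 0 (2->0 ok)
  t5 'x' -> {0,2,4}, take 0 (0->0 ok)
  t6 'x' -> {0,2,4}, take 0 (0->0 ok)
  t7 'y' -> {1,3}, take 1 (0->1 ok)
  t8 'x' -> {0,2,4}, take 4 (1->4 ok)
  t9 'x' -> {0,2,4}, take 0 (4->0 ok)
  t10 'x' -> {0,2,4}, take 0 (0->0 ok)
  t11 'x' -> {0,2,4}, take 0 (0->0 ok)
  t12 'y' -> {1,3}, take 3 (0->3 ok)
  t13 'y' -> {1,3}, take 1 (3->1 ok)
  t14 'x' -> {0,2,4}, take 4 (1->4 ok)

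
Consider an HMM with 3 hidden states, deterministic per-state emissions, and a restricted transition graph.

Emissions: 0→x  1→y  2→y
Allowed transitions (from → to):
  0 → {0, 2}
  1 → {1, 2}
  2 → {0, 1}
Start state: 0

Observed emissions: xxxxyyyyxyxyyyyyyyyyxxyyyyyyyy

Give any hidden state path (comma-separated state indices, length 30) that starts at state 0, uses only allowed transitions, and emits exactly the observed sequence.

  t0 'x' -> {0}, take 0 (start)
  t1 'x' -> {0}, take 0 (0->0 ok)
  t2 'x' -> {0}, take 0 (0->0 ok)
  t3 'x' -> {0}, take 0 (0->0 ok)
  t4 'y' -> {1,2}, take 2 (0->2 ok)
  t5 'y' -> {1,2}, take 1 (2->1 ok)
  t6 'y' -> {1,2}, take 1 (1->1 ok)
  t7 'y' -> {1,2}, take 2 (1->2 ok)
  t8 'x' -> {0}, take 0 (2->0 ok)
  t9 'y' -> {1,2}, take 2 (0->2 ok)
  t10 'x' -> {0}, take 0 (2->0 ok)
  t11 'y' -> {1,2}, take 2 (0->2 ok)
  t12 'y' -> {1,2}, take 1 (2->1 ok)
  t13 'y' -> {1,2}, take 1 (1->1 ok)
  t14 'y' -> {1,2}, take 1 (1->1 ok)
  t15 'y' -> {1,2}, take 1 (1->1 ok)
  t16 'y' -> {1,2}, take 1 (1->1 ok)
  t17 'y' -> {1,2}, take 1 (1->1 ok)
  t18 'y' -> {1,2}, take 1 (1->1 ok)
  t19 'y' -> {1,2}, take 2 (1->2 ok)
  t20 'x' -> {0}, take 0 (2->0 ok)
  t21 'x' -> {0}, take 0 (0->0 ok)
  t22 'y' -> {1,2}, take 2 (0->2 ok)
  t23 'y' -> {1,2}, take 1 (2->1 ok)
  t24 'y' -> {1,2}, take 2 (1->2 ok)
  t25 'y' -> {1,2}, take 1 (2->1 ok)
  t26 'y' -> {1,2}, take 2 (1->2 ok)
  t27 'y' -> {1,2}, take 1 (2->1 ok)
  t28 'y' -> {1,2}, take 1 (1->1 ok)
  t29 'y' -> {1,2}, take 2 (1->2 ok)

0,0,0,0,2,1,1,2,0,2,0,2,1,1,1,1,1,1,1,2,0,0,2,1,2,1,2,1,1,2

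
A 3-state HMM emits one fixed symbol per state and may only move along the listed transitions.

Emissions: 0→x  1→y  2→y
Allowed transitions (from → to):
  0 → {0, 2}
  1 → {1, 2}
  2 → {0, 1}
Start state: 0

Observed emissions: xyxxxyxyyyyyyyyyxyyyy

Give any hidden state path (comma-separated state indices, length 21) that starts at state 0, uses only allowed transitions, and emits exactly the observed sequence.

  [0] x  {0}  => 0  start
  [1] y  {1,2}  => 2  0->2 ok
  [2] x  {0}  => 0  2->0 ok
  [3] x  {0}  => 0  0->0 ok
  [4] x  {0}  => 0  0->0 ok
  [5] y  {1,2}  => 2  0->2 ok
  [6] x  {0}  => 0  2->0 ok
  [7] y  {1,2}  => 2  0->2 ok
  [8] y  {1,2}  => 1  2->1 ok
  [9] y  {1,2}  => 1  1->1 ok
  [10] y  {1,2}  => 1  1->1 ok
  [11] y  {1,2}  => 1  1->1 ok
  [12] y  {1,2}  => 1  1->1 ok
  [13] y  {1,2}  => 2  1->2 ok
  [14] y  {1,2}  => 1  2->1 ok
  [15] y  {1,2}  => 2  1->2 ok
  [16] x  {0}  => 0  2->0 ok
  [17] y  {1,2}  => 2  0->2 ok
  [18] y  {1,2}  => 1  2->1 ok
  [19] y  {1,2}  => 1  1->1 ok
  [20] y  {1,2}  => 2  1->2 ok

0,2,0,0,0,2,0,2,1,1,1,1,1,2,1,2,0,2,1,1,2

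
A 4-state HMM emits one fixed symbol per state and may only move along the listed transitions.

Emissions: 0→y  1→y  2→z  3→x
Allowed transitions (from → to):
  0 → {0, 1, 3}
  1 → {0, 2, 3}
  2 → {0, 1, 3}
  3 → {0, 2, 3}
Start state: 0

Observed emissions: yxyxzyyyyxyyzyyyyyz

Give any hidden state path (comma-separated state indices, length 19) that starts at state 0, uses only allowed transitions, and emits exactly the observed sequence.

0,3,0,3,2,0,0,1,0,3,0,1,2,0,1,0,0,1,2

  [0] y  {0,1}  => 0  start
  [1] x  {3}  => 3  0->3 ok
  [2] y  {0,1}  => 0  3->0 ok
  [3] x  {3}  => 3  0->3 ok
  [4] z  {2}  => 2  3->2 ok
  [5] y  {0,1}  => 0  2->0 ok
  [6] y  {0,1}  => 0  0->0 ok
  [7] y  {0,1}  => 1  0->1 ok
  [8] y  {0,1}  => 0  1->0 ok
  [9] x  {3}  => 3  0->3 ok
  [10] y  {0,1}  => 0  3->0 ok
  [11] y  {0,1}  => 1  0->1 ok
  [12] z  {2}  => 2  1->2 ok
  [13] y  {0,1}  => 0  2->0 ok
  [14] y  {0,1}  => 1  0->1 ok
  [15] y  {0,1}  => 0  1->0 ok
  [16] y  {0,1}  => 0  0->0 ok
  [17] y  {0,1}  => 1  0->1 ok
  [18] z  {2}  => 2  1->2 ok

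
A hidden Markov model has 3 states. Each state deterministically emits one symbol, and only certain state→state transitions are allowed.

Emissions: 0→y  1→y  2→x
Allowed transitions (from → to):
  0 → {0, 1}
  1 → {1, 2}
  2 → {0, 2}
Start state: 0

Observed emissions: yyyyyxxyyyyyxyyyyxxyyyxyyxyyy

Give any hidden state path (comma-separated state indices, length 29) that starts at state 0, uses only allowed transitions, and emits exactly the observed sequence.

0,1,1,1,1,2,2,0,0,0,1,1,2,0,0,0,1,2,2,0,0,1,2,0,1,2,0,1,1

  t0 'y' -> {0,1}, take 0 (start)
  t1 'y' -> {0,1}, take 1 (0->1 ok)
  t2 'y' -> {0,1}, take 1 (1->1 ok)
  t3 'y' -> {0,1}, take 1 (1->1 ok)
  t4 'y' -> {0,1}, take 1 (1->1 ok)
  t5 'x' -> {2}, take 2 (1->2 ok)
  t6 'x' -> {2}, take 2 (2->2 ok)
  t7 'y' -> {0,1}, take 0 (2->0 ok)
  t8 'y' -> {0,1}, take 0 (0->0 ok)
  t9 'y' -> {0,1}, take 0 (0->0 ok)
  t10 'y' -> {0,1}, take 1 (0->1 ok)
  t11 'y' -> {0,1}, take 1 (1->1 ok)
  t12 'x' -> {2}, take 2 (1->2 ok)
  t13 'y' -> {0,1}, take 0 (2->0 ok)
  t14 'y' -> {0,1}, take 0 (0->0 ok)
  t15 'y' -> {0,1}, take 0 (0->0 ok)
  t16 'y' -> {0,1}, take 1 (0->1 ok)
  t17 'x' -> {2}, take 2 (1->2 ok)
  t18 'x' -> {2}, take 2 (2->2 ok)
  t19 'y' -> {0,1}, take 0 (2->0 ok)
  t20 'y' -> {0,1}, take 0 (0->0 ok)
  t21 'y' -> {0,1}, take 1 (0->1 ok)
  t22 'x' -> {2}, take 2 (1->2 ok)
  t23 'y' -> {0,1}, take 0 (2->0 ok)
  t24 'y' -> {0,1}, take 1 (0->1 ok)
  t25 'x' -> {2}, take 2 (1->2 ok)
  t26 'y' -> {0,1}, take 0 (2->0 ok)
  t27 'y' -> {0,1}, take 1 (0->1 ok)
  t28 'y' -> {0,1}, take 1 (1->1 ok)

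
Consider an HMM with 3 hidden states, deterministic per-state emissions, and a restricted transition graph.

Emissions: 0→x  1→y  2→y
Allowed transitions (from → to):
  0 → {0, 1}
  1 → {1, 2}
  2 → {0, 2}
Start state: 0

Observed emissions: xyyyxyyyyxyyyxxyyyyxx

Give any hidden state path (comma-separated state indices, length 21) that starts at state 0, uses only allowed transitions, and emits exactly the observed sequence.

  [0] x  {0}  => 0  start
  [1] y  {1,2}  => 1  0->1 ok
  [2] y  {1,2}  => 1  1->1 ok
  [3] y  {1,2}  => 2  1->2 ok
  [4] x  {0}  => 0  2->0 ok
  [5] y  {1,2}  => 1  0->1 ok
  [6] y  {1,2}  => 1  1->1 ok
  [7] y  {1,2}  => 2  1->2 ok
  [8] y  {1,2}  => 2  2->2 ok
  [9] x  {0}  => 0  2->0 ok
  [10] y  {1,2}  => 1  0->1 ok
  [11] y  {1,2}  => 1  1->1 ok
  [12] y  {1,2}  => 2  1->2 ok
  [13] x  {0}  => 0  2->0 ok
  [14] x  {0}  => 0  0->0 ok
  [15] y  {1,2}  => 1  0->1 ok
  [16] y  {1,2}  => 2  1->2 ok
  [17] y  {1,2}  => 2  2->2 ok
  [18] y  {1,2}  => 2  2->2 ok
  [19] x  {0}  => 0  2->0 ok
  [20] x  {0}  => 0  0->0 ok

0,1,1,2,0,1,1,2,2,0,1,1,2,0,0,1,2,2,2,0,0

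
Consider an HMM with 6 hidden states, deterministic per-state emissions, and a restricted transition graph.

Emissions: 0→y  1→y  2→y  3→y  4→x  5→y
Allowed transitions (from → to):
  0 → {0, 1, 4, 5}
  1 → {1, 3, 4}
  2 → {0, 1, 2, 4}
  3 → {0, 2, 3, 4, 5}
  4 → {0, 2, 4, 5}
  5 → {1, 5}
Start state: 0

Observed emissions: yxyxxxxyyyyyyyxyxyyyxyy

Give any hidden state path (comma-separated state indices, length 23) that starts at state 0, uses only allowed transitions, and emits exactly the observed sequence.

  t0 'y' -> {0,1,2,3,5}, take 0 (start)
  t1 'x' -> {4}, take 4 (0->4 ok)
  t2 'y' -> {0,1,2,3,5}, take 0 (4->0 ok)
  t3 'x' -> {4}, take 4 (0->4 ok)
  t4 'x' -> {4}, take 4 (4->4 ok)
  t5 'x' -> {4}, take 4 (4->4 ok)
  t6 'x' -> {4}, take 4 (4->4 ok)
  t7 'y' -> {0,1,2,3,5}, take 2 (4->2 ok)
  t8 'y' -> {0,1,2,3,5}, take 2 (2->2 ok)
  t9 'y' -> {0,1,2,3,5}, take 1 (2->1 ok)
  t10 'y' -> {0,1,2,3,5}, take 1 (1->1 ok)
  t11 'y' -> {0,1,2,3,5}, take 1 (1->1 ok)
  t12 'y' -> {0,1,2,3,5}, take 3 (1->3 ok)
  t13 'y' -> {0,1,2,3,5}, take 2 (3->2 ok)
  t14 'x' -> {4}, take 4 (2->4 ok)
  t15 'y' -> {0,1,2,3,5}, take 0 (4->0 ok)
  t16 'x' -> {4}, take 4 (0->4 ok)
  t17 'y' -> {0,1,2,3,5}, take 0 (4->0 ok)
  t18 'y' -> {0,1,2,3,5}, take 5 (0->5 ok)
  t19 'y' -> {0,1,2,3,5}, take 1 (5->1 ok)
  t20 'x' -> {4}, take 4 (1->4 ok)
  t21 'y' -> {0,1,2,3,5}, take 5 (4->5 ok)
  t22 'y' -> {0,1,2,3,5}, take 1 (5->1 ok)

0,4,0,4,4,4,4,2,2,1,1,1,3,2,4,0,4,0,5,1,4,5,1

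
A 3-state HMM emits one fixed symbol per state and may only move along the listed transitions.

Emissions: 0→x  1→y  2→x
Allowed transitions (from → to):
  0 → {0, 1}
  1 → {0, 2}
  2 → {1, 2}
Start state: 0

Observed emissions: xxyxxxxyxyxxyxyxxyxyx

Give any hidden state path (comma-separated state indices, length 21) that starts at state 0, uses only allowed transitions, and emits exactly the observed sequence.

  [0] x  {0,2}  => 0  start
  [1] x  {0,2}  => 0  0->0 ok
  [2] y  {1}  => 1  0->1 ok
  [3] x  {0,2}  => 2  1->2 ok
  [4] x  {0,2}  => 2  2->2 ok
  [5] x  {0,2}  => 2  2->2 ok
  [6] x  {0,2}  => 2  2->2 ok
  [7] y  {1}  => 1  2->1 ok
  [8] x  {0,2}  => 2  1->2 ok
  [9] y  {1}  => 1  2->1 ok
  [10] x  {0,2}  => 0  1->0 ok
  [11] x  {0,2}  => 0  0->0 ok
  [12] y  {1}  => 1  0->1 ok
  [13] x  {0,2}  => 2  1->2 ok
  [14] y  {1}  => 1  2->1 ok
  [15] x  {0,2}  => 2  1->2 ok
  [16] x  {0,2}  => 2  2->2 ok
  [17] y  {1}  => 1  2->1 ok
  [18] x  {0,2}  => 2  1->2 ok
  [19] y  {1}  => 1  2->1 ok
  [20] x  {0,2}  => 2  1->2 ok

0,0,1,2,2,2,2,1,2,1,0,0,1,2,1,2,2,1,2,1,2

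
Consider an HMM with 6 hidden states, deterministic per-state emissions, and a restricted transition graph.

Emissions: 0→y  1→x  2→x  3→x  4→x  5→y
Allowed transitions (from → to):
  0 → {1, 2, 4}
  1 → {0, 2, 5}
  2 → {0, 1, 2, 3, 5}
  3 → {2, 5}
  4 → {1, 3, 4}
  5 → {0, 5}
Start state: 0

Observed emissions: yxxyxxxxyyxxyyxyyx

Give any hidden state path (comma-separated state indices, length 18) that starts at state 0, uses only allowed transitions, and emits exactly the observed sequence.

  [0] y  {0,5}  => 0  start
  [1] x  {1,2,3,4}  => 1  0->1 ok
  [2] x  {1,2,3,4}  => 2  1->2 ok
  [3] y  {0,5}  => 0  2->0 ok
  [4] x  {1,2,3,4}  => 2  0->2 ok
  [5] x  {1,2,3,4}  => 1  2->1 ok
  [6] x  {1,2,3,4}  => 2  1->2 ok
  [7] x  {1,2,3,4}  => 1  2->1 ok
  [8] y  {0,5}  => 5  1->5 ok
  [9] y  {0,5}  => 0  5->0 ok
  [10] x  {1,2,3,4}  => 1  0->1 ok
  [11] x  {1,2,3,4}  => 2  1->2 ok
  [12] y  {0,5}  => 5  2->5 ok
  [13] y  {0,5}  => 0  5->0 ok
  [14] x  {1,2,3,4}  => 1  0->1 ok
  [15] y  {0,5}  => 5  1->5 ok
  [16] y  {0,5}  => 0  5->0 ok
  [17] x  {1,2,3,4}  => 2  0->2 ok

0,1,2,0,2,1,2,1,5,0,1,2,5,0,1,5,0,2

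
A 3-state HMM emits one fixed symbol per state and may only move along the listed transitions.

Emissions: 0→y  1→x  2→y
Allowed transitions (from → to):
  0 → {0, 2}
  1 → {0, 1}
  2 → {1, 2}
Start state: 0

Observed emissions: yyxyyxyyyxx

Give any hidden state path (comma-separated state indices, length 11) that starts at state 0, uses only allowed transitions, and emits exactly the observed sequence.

0,2,1,0,2,1,0,0,2,1,1

  t0 'y' -> {0,2}, take 0 (start)
  t1 'y' -> {0,2}, take 2 (0->2 ok)
  t2 'x' -> {1}, take 1 (2->1 ok)
  t3 'y' -> {0,2}, take 0 (1->0 ok)
  t4 'y' -> {0,2}, take 2 (0->2 ok)
  t5 'x' -> {1}, take 1 (2->1 ok)
  t6 'y' -> {0,2}, take 0 (1->0 ok)
  t7 'y' -> {0,2}, take 0 (0->0 ok)
  t8 'y' -> {0,2}, take 2 (0->2 ok)
  t9 'x' -> {1}, take 1 (2->1 ok)
  t10 'x' -> {1}, take 1 (1->1 ok)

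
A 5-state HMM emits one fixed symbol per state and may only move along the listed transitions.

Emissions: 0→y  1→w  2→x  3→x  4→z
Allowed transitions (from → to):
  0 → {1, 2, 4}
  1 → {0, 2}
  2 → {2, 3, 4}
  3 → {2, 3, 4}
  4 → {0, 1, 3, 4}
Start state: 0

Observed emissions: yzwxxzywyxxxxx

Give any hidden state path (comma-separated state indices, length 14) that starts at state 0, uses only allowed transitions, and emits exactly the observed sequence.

  pos 0: y in {0}, choose 0; start
  pos 1: z in {4}, choose 4; 0->4 ok
  pos 2: w in {1}, choose 1; 4->1 ok
  pos 3: x in {2,3}, choose 2; 1->2 ok
  pos 4: x in {2,3}, choose 3; 2->3 ok
  pos 5: z in {4}, choose 4; 3->4 ok
  pos 6: y in {0}, choose 0; 4->0 ok
  pos 7: w in {1}, choose 1; 0->1 ok
  pos 8: y in {0}, choose 0; 1->0 ok
  pos 9: x in {2,3}, choose 2; 0->2 ok
  pos 10: x in {2,3}, choose 3; 2->3 ok
  pos 11: x in {2,3}, choose 3; 3->3 ok
  pos 12: x in {2,3}, choose 2; 3->2 ok
  pos 13: x in {2,3}, choose 3; 2->3 ok

0,4,1,2,3,4,0,1,0,2,3,3,2,3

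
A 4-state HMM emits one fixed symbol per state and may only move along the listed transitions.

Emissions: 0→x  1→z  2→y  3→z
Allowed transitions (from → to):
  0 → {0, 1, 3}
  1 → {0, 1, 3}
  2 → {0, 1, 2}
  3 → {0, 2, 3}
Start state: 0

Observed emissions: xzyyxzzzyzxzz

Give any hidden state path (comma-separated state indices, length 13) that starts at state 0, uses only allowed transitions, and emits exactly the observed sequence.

  [0] x  {0}  => 0  start
  [1] z  {1,3}  => 3  0->3 ok
  [2] y  {2}  => 2  3->2 ok
  [3] y  {2}  => 2  2->2 ok
  [4] x  {0}  => 0  2->0 ok
  [5] z  {1,3}  => 3  0->3 ok
  [6] z  {1,3}  => 3  3->3 ok
  [7] z  {1,3}  => 3  3->3 ok
  [8] y  {2}  => 2  3->2 ok
  [9] z  {1,3}  => 1  2->1 ok
  [10] x  {0}  => 0  1->0 ok
  [11] z  {1,3}  => 1  0->1 ok
  [12] z  {1,3}  => 1  1->1 ok

0,3,2,2,0,3,3,3,2,1,0,1,1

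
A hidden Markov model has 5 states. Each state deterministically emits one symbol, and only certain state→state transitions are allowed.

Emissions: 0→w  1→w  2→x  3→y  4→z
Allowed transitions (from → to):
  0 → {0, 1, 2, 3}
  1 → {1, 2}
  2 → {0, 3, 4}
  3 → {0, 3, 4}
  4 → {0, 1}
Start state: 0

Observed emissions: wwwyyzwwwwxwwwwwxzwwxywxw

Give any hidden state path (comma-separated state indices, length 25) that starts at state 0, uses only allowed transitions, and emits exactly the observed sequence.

0,0,0,3,3,4,1,1,1,1,2,0,0,0,0,1,2,4,1,1,2,3,0,2,0

  [0] w  {0,1}  => 0  start
  [1] w  {0,1}  => 0  0->0 ok
  [2] w  {0,1}  => 0  0->0 ok
  [3] y  {3}  => 3  0->3 ok
  [4] y  {3}  => 3  3->3 ok
  [5] z  {4}  => 4  3->4 ok
  [6] w  {0,1}  => 1  4->1 ok
  [7] w  {0,1}  => 1  1->1 ok
  [8] w  {0,1}  => 1  1->1 ok
  [9] w  {0,1}  => 1  1->1 ok
  [10] x  {2}  => 2  1->2 ok
  [11] w  {0,1}  => 0  2->0 ok
  [12] w  {0,1}  => 0  0->0 ok
  [13] w  {0,1}  => 0  0->0 ok
  [14] w  {0,1}  => 0  0->0 ok
  [15] w  {0,1}  => 1  0->1 ok
  [16] x  {2}  => 2  1->2 ok
  [17] z  {4}  => 4  2->4 ok
  [18] w  {0,1}  => 1  4->1 ok
  [19] w  {0,1}  => 1  1->1 ok
  [20] x  {2}  => 2  1->2 ok
  [21] y  {3}  => 3  2->3 ok
  [22] w  {0,1}  => 0  3->0 ok
  [23] x  {2}  => 2  0->2 ok
  [24] w  {0,1}  => 0  2->0 ok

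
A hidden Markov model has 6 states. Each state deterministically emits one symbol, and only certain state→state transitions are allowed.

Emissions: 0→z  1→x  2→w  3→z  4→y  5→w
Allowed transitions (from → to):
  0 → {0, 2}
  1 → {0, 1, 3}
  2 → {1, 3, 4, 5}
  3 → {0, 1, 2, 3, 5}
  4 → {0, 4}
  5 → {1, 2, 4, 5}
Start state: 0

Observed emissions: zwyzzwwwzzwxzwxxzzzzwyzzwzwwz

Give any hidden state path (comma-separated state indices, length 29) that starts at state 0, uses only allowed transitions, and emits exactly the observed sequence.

  t0 'z' -> {0,3}, take 0 (start)
  t1 'w' -> {2,5}, take 2 (0->2 ok)
  t2 'y' -> {4}, take 4 (2->4 ok)
  t3 'z' -> {0,3}, take 0 (4->0 ok)
  t4 'z' -> {0,3}, take 0 (0->0 ok)
  t5 'w' -> {2,5}, take 2 (0->2 ok)
  t6 'w' -> {2,5}, take 5 (2->5 ok)
  t7 'w' -> {2,5}, take 2 (5->2 ok)
  t8 'z' -> {0,3}, take 3 (2->3 ok)
  t9 'z' -> {0,3}, take 3 (3->3 ok)
  t10 'w' -> {2,5}, take 5 (3->5 ok)
  t11 'x' -> {1}, take 1 (5->1 ok)
  t12 'z' -> {0,3}, take 3 (1->3 ok)
  t13 'w' -> {2,5}, take 2 (3->2 ok)
  t14 'x' -> {1}, take 1 (2->1 ok)
  t15 'x' -> {1}, take 1 (1->1 ok)
  t16 'z' -> {0,3}, take 3 (1->3 ok)
  t17 'z' -> {0,3}, take 0 (3->0 ok)
  t18 'z' -> {0,3}, take 0 (0->0 ok)
  t19 'z' -> {0,3}, take 0 (0->0 ok)
  t20 'w' -> {2,5}, take 2 (0->2 ok)
  t21 'y' -> {4}, take 4 (2->4 ok)
  t22 'z' -> {0,3}, take 0 (4->0 ok)
  t23 'z' -> {0,3}, take 0 (0->0 ok)
  t24 'w' -> {2,5}, take 2 (0->2 ok)
  t25 'z' -> {0,3}, take 3 (2->3 ok)
  t26 'w' -> {2,5}, take 5 (3->5 ok)
  t27 'w' -> {2,5}, take 2 (5->2 ok)
  t28 'z' -> {0,3}, take 3 (2->3 ok)

0,2,4,0,0,2,5,2,3,3,5,1,3,2,1,1,3,0,0,0,2,4,0,0,2,3,5,2,3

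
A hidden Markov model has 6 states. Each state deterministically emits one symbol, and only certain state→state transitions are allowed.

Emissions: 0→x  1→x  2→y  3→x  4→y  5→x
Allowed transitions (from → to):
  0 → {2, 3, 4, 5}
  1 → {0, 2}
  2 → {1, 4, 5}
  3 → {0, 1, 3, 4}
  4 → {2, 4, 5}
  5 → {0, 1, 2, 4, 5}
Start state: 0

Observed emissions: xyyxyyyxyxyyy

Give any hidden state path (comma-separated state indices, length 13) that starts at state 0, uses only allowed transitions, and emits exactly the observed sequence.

0,4,4,5,2,4,2,5,2,5,4,4,4

  t0 'x' -> {0,1,3,5}, take 0 (start)
  t1 'y' -> {2,4}, take 4 (0->4 ok)
  t2 'y' -> {2,4}, take 4 (4->4 ok)
  t3 'x' -> {0,1,3,5}, take 5 (4->5 ok)
  t4 'y' -> {2,4}, take 2 (5->2 ok)
  t5 'y' -> {2,4}, take 4 (2->4 ok)
  t6 'y' -> {2,4}, take 2 (4->2 ok)
  t7 'x' -> {0,1,3,5}, take 5 (2->5 ok)
  t8 'y' -> {2,4}, take 2 (5->2 ok)
  t9 'x' -> {0,1,3,5}, take 5 (2->5 ok)
  t10 'y' -> {2,4}, take 4 (5->4 ok)
  t11 'y' -> {2,4}, take 4 (4->4 ok)
  t12 'y' -> {2,4}, take 4 (4->4 ok)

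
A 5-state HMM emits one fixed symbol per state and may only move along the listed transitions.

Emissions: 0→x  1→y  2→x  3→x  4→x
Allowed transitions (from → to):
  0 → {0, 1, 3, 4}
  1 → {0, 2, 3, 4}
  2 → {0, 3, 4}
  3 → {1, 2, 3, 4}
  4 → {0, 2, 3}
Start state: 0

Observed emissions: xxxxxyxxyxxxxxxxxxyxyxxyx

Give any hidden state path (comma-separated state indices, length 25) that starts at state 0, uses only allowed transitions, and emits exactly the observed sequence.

  t0 'x' -> {0,2,3,4}, take 0 (start)
  t1 'x' -> {0,2,3,4}, take 3 (0->3 ok)
  t2 'x' -> {0,2,3,4}, take 2 (3->2 ok)
  t3 'x' -> {0,2,3,4}, take 4 (2->4 ok)
  t4 'x' -> {0,2,3,4}, take 3 (4->3 ok)
  t5 'y' -> {1}, take 1 (3->1 ok)
  t6 'x' -> {0,2,3,4}, take 2 (1->2 ok)
  t7 'x' -> {0,2,3,4}, take 0 (2->0 ok)
  t8 'y' -> {1}, take 1 (0->1 ok)
  t9 'x' -> {0,2,3,4}, take 4 (1->4 ok)
  t10 'x' -> {0,2,3,4}, take 0 (4->0 ok)
  t11 'x' -> {0,2,3,4}, take 4 (0->4 ok)
  t12 'x' -> {0,2,3,4}, take 2 (4->2 ok)
  t13 'x' -> {0,2,3,4}, take 4 (2->4 ok)
  t14 'x' -> {0,2,3,4}, take 2 (4->2 ok)
  t15 'x' -> {0,2,3,4}, take 4 (2->4 ok)
  t16 'x' -> {0,2,3,4}, take 0 (4->0 ok)
  t17 'x' -> {0,2,3,4}, take 0 (0->0 ok)
  t18 'y' -> {1}, take 1 (0->1 ok)
  t19 'x' -> {0,2,3,4}, take 0 (1->0 ok)
  t20 'y' -> {1}, take 1 (0->1 ok)
  t21 'x' -> {0,2,3,4}, take 4 (1->4 ok)
  t22 'x' -> {0,2,3,4}, take 0 (4->0 ok)
  t23 'y' -> {1}, take 1 (0->1 ok)
  t24 'x' -> {0,2,3,4}, take 0 (1->0 ok)

0,3,2,4,3,1,2,0,1,4,0,4,2,4,2,4,0,0,1,0,1,4,0,1,0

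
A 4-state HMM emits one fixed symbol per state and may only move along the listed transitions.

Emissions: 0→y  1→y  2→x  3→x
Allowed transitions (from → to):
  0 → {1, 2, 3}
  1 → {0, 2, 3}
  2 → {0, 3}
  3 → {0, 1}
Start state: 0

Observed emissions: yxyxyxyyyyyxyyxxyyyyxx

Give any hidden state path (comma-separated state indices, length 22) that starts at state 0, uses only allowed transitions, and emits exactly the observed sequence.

  t0 'y' -> {0,1}, take 0 (start)
  t1 'x' -> {2,3}, take 3 (0->3 ok)
  t2 'y' -> {0,1}, take 1 (3->1 ok)
  t3 'x' -> {2,3}, take 3 (1->3 ok)
  t4 'y' -> {0,1}, take 0 (3->0 ok)
  t5 'x' -> {2,3}, take 3 (0->3 ok)
  t6 'y' -> {0,1}, take 0 (3->0 ok)
  t7 'y' -> {0,1}, take 1 (0->1 ok)
  t8 'y' -> {0,1}, take 0 (1->0 ok)
  t9 'y' -> {0,1}, take 1 (0->1 ok)
  t10 'y' -> {0,1}, take 0 (1->0 ok)
  t11 'x' -> {2,3}, take 2 (0->2 ok)
  t12 'y' -> {0,1}, take 0 (2->0 ok)
  t13 'y' -> {0,1}, take 1 (0->1 ok)
  t14 'x' -> {2,3}, take 2 (1->2 ok)
  t15 'x' -> {2,3}, take 3 (2->3 ok)
  t16 'y' -> {0,1}, take 0 (3->0 ok)
  t17 'y' -> {0,1}, take 1 (0->1 ok)
  t18 'y' -> {0,1}, take 0 (1->0 ok)
  t19 'y' -> {0,1}, take 1 (0->1 ok)
  t20 'x' -> {2,3}, take 2 (1->2 ok)
  t21 'x' -> {2,3}, take 3 (2->3 ok)

0,3,1,3,0,3,0,1,0,1,0,2,0,1,2,3,0,1,0,1,2,3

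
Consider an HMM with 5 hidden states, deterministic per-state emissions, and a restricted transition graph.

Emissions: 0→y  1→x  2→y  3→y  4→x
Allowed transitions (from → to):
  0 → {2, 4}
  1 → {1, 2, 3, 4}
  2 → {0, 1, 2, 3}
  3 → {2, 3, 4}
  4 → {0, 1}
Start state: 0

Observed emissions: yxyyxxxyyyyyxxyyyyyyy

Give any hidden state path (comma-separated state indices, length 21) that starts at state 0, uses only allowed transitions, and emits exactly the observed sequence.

  pos 0: y in {0,2,3}, choose 0; start
  pos 1: x in {1,4}, choose 4; 0->4 ok
  pos 2: y in {0,2,3}, choose 0; 4->0 ok
  pos 3: y in {0,2,3}, choose 2; 0->2 ok
  pos 4: x in {1,4}, choose 1; 2->1 ok
  pos 5: x in {1,4}, choose 1; 1->1 ok
  pos 6: x in {1,4}, choose 1; 1->1 ok
  pos 7: y in {0,2,3}, choose 2; 1->2 ok
  pos 8: y in {0,2,3}, choose 3; 2->3 ok
  pos 9: y in {0,2,3}, choose 2; 3->2 ok
  pos 10: y in {0,2,3}, choose 2; 2->2 ok
  pos 11: y in {0,2,3}, choose 2; 2->2 ok
  pos 12: x in {1,4}, choose 1; 2->1 ok
  pos 13: x in {1,4}, choose 1; 1->1 ok
  pos 14: y in {0,2,3}, choose 3; 1->3 ok
  pos 15: y in {0,2,3}, choose 2; 3->2 ok
  pos 16: y in {0,2,3}, choose 2; 2->2 ok
  pos 17: y in {0,2,3}, choose 3; 2->3 ok
  pos 18: y in {0,2,3}, choose 2; 3->2 ok
  pos 19: y in {0,2,3}, choose 2; 2->2 ok
  pos 20: y in {0,2,3}, choose 3; 2->3 ok

0,4,0,2,1,1,1,2,3,2,2,2,1,1,3,2,2,3,2,2,3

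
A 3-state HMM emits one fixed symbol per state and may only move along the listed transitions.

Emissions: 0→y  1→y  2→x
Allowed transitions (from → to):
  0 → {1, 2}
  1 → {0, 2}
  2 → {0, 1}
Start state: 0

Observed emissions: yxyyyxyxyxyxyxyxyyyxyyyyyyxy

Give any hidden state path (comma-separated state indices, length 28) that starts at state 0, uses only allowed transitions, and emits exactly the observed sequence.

0,2,1,0,1,2,1,2,1,2,0,2,1,2,1,2,0,1,0,2,1,0,1,0,1,0,2,0

  t0 'y' -> {0,1}, take 0 (start)
  t1 'x' -> {2}, take 2 (0->2 ok)
  t2 'y' -> {0,1}, take 1 (2->1 ok)
  t3 'y' -> {0,1}, take 0 (1->0 ok)
  t4 'y' -> {0,1}, take 1 (0->1 ok)
  t5 'x' -> {2}, take 2 (1->2 ok)
  t6 'y' -> {0,1}, take 1 (2->1 ok)
  t7 'x' -> {2}, take 2 (1->2 ok)
  t8 'y' -> {0,1}, take 1 (2->1 ok)
  t9 'x' -> {2}, take 2 (1->2 ok)
  t10 'y' -> {0,1}, take 0 (2->0 ok)
  t11 'x' -> {2}, take 2 (0->2 ok)
  t12 'y' -> {0,1}, take 1 (2->1 ok)
  t13 'x' -> {2}, take 2 (1->2 ok)
  t14 'y' -> {0,1}, take 1 (2->1 ok)
  t15 'x' -> {2}, take 2 (1->2 ok)
  t16 'y' -> {0,1}, take 0 (2->0 ok)
  t17 'y' -> {0,1}, take 1 (0->1 ok)
  t18 'y' -> {0,1}, take 0 (1->0 ok)
  t19 'x' -> {2}, take 2 (0->2 ok)
  t20 'y' -> {0,1}, take 1 (2->1 ok)
  t21 'y' -> {0,1}, take 0 (1->0 ok)
  t22 'y' -> {0,1}, take 1 (0->1 ok)
  t23 'y' -> {0,1}, take 0 (1->0 ok)
  t24 'y' -> {0,1}, take 1 (0->1 ok)
  t25 'y' -> {0,1}, take 0 (1->0 ok)
  t26 'x' -> {2}, take 2 (0->2 ok)
  t27 'y' -> {0,1}, take 0 (2->0 ok)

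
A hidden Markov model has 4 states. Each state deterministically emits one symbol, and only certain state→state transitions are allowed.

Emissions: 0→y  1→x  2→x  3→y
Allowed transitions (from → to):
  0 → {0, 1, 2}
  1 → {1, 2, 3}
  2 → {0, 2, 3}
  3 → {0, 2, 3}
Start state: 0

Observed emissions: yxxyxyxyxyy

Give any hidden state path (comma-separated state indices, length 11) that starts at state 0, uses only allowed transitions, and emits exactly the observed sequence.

  t0 'y' -> {0,3}, take 0 (start)
  t1 'x' -> {1,2}, take 1 (0->1 ok)
  t2 'x' -> {1,2}, take 1 (1->1 ok)
  t3 'y' -> {0,3}, take 3 (1->3 ok)
  t4 'x' -> {1,2}, take 2 (3->2 ok)
  t5 'y' -> {0,3}, take 3 (2->3 ok)
  t6 'x' -> {1,2}, take 2 (3->2 ok)
  t7 'y' -> {0,3}, take 0 (2->0 ok)
  t8 'x' -> {1,2}, take 2 (0->2 ok)
  t9 'y' -> {0,3}, take 0 (2->0 ok)
  t10 'y' -> {0,3}, take 0 (0->0 ok)

0,1,1,3,2,3,2,0,2,0,0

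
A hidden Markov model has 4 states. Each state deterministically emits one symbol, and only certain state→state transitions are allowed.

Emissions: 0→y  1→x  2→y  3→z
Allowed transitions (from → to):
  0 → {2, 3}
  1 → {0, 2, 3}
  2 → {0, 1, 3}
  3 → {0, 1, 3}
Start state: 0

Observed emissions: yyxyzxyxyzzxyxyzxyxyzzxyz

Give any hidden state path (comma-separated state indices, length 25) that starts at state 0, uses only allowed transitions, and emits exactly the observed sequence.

  [0] y  {0,2}  => 0  start
  [1] y  {0,2}  => 2  0->2 ok
  [2] x  {1}  => 1  2->1 ok
  [3] y  {0,2}  => 0  1->0 ok
  [4] z  {3}  => 3  0->3 ok
  [5] x  {1}  => 1  3->1 ok
  [6] y  {0,2}  => 2  1->2 ok
  [7] x  {1}  => 1  2->1 ok
  [8] y  {0,2}  => 0  1->0 ok
  [9] z  {3}  => 3  0->3 ok
  [10] z  {3}  => 3  3->3 ok
  [11] x  {1}  => 1  3->1 ok
  [12] y  {0,2}  => 2  1->2 ok
  [13] x  {1}  => 1  2->1 ok
  [14] y  {0,2}  => 2  1->2 ok
  [15] z  {3}  => 3  2->3 ok
  [16] x  {1}  => 1  3->1 ok
  [17] y  {0,2}  => 2  1->2 ok
  [18] x  {1}  => 1  2->1 ok
  [19] y  {0,2}  => 2  1->2 ok
  [20] z  {3}  => 3  2->3 ok
  [21] z  {3}  => 3  3->3 ok
  [22] x  {1}  => 1  3->1 ok
  [23] y  {0,2}  => 0  1->0 ok
  [24] z  {3}  => 3  0->3 ok

0,2,1,0,3,1,2,1,0,3,3,1,2,1,2,3,1,2,1,2,3,3,1,0,3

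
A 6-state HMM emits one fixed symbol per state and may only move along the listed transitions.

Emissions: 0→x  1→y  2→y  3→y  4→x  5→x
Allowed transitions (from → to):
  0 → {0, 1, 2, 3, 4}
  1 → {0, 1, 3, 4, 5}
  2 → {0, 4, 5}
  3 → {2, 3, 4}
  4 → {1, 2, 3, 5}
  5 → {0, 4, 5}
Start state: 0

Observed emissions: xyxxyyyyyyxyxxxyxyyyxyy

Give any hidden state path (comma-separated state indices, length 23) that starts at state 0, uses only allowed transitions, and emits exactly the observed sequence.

  pos 0: x in {0,4,5}, choose 0; start
  pos 1: y in {1,2,3}, choose 2; 0->2 ok
  pos 2: x in {0,4,5}, choose 0; 2->0 ok
  pos 3: x in {0,4,5}, choose 4; 0->4 ok
  pos 4: y in {1,2,3}, choose 3; 4->3 ok
  pos 5: y in {1,2,3}, choose 3; 3->3 ok
  pos 6: y in {1,2,3}, choose 3; 3->3 ok
  pos 7: y in {1,2,3}, choose 3; 3->3 ok
  pos 8: y in {1,2,3}, choose 3; 3->3 ok
  pos 9: y in {1,2,3}, choose 3; 3->3 ok
  pos 10: x in {0,4,5}, choose 4; 3->4 ok
  pos 11: y in {1,2,3}, choose 3; 4->3 ok
  pos 12: x in {0,4,5}, choose 4; 3->4 ok
  pos 13: x in {0,4,5}, choose 5; 4->5 ok
  pos 14: x in {0,4,5}, choose 0; 5->0 ok
  pos 15: y in {1,2,3}, choose 3; 0->3 ok
  pos 16: x in {0,4,5}, choose 4; 3->4 ok
  pos 17: y in {1,2,3}, choose 3; 4->3 ok
  pos 18: y in {1,2,3}, choose 3; 3->3 ok
  pos 19: y in {1,2,3}, choose 2; 3->2 ok
  pos 20: x in {0,4,5}, choose 4; 2->4 ok
  pos 21: y in {1,2,3}, choose 3; 4->3 ok
  pos 22: y in {1,2,3}, choose 2; 3->2 ok

0,2,0,4,3,3,3,3,3,3,4,3,4,5,0,3,4,3,3,2,4,3,2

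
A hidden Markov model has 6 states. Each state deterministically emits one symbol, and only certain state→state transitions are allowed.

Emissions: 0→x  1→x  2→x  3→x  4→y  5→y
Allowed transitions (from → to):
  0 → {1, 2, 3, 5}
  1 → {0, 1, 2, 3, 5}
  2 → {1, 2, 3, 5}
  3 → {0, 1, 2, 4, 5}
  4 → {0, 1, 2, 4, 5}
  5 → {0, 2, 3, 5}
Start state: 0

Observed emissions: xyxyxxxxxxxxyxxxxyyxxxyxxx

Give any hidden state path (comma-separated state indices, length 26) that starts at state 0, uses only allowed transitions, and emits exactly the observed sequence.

  0: obs=x cand={0,1,2,3} pick 0 [start]
  1: obs=y cand={4,5} pick 5 [0->5 ok]
  2: obs=x cand={0,1,2,3} pick 2 [5->2 ok]
  3: obs=y cand={4,5} pick 5 [2->5 ok]
  4: obs=x cand={0,1,2,3} pick 0 [5->0 ok]
  5: obs=x cand={0,1,2,3} pick 3 [0->3 ok]
  6: obs=x cand={0,1,2,3} pick 0 [3->0 ok]
  7: obs=x cand={0,1,2,3} pick 3 [0->3 ok]
  8: obs=x cand={0,1,2,3} pick 1 [3->1 ok]
  9: obs=x cand={0,1,2,3} pick 1 [1->1 ok]
  10: obs=x cand={0,1,2,3} pick 0 [1->0 ok]
  11: obs=x cand={0,1,2,3} pick 3 [0->3 ok]
  12: obs=y cand={4,5} pick 5 [3->5 ok]
  13: obs=x cand={0,1,2,3} pick 0 [5->0 ok]
  14: obs=x cand={0,1,2,3} pick 3 [0->3 ok]
  15: obs=x cand={0,1,2,3} pick 2 [3->2 ok]
  16: obs=x cand={0,1,2,3} pick 3 [2->3 ok]
  17: obs=y cand={4,5} pick 4 [3->4 ok]
  18: obs=y cand={4,5} pick 4 [4->4 ok]
  19: obs=x cand={0,1,2,3} pick 1 [4->1 ok]
  20: obs=x cand={0,1,2,3} pick 1 [1->1 ok]
  21: obs=x cand={0,1,2,3} pick 3 [1->3 ok]
  22: obs=y cand={4,5} pick 5 [3->5 ok]
  23: obs=x cand={0,1,2,3} pick 0 [5->0 ok]
  24: obs=x cand={0,1,2,3} pick 2 [0->2 ok]
  25: obs=x cand={0,1,2,3} pick 3 [2->3 ok]

0,5,2,5,0,3,0,3,1,1,0,3,5,0,3,2,3,4,4,1,1,3,5,0,2,3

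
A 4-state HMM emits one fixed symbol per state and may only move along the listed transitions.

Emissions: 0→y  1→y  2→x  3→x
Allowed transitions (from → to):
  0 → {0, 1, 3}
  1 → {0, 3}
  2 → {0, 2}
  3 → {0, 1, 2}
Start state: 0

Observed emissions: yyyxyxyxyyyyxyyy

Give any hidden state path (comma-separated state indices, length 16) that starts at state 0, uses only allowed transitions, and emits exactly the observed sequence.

  t0 'y' -> {0,1}, take 0 (start)
  t1 'y' -> {0,1}, take 0 (0->0 ok)
  t2 'y' -> {0,1}, take 1 (0->1 ok)
  t3 'x' -> {2,3}, take 3 (1->3 ok)
  t4 'y' -> {0,1}, take 1 (3->1 ok)
  t5 'x' -> {2,3}, take 3 (1->3 ok)
  t6 'y' -> {0,1}, take 0 (3->0 ok)
  t7 'x' -> {2,3}, take 3 (0->3 ok)
  t8 'y' -> {0,1}, take 1 (3->1 ok)
  t9 'y' -> {0,1}, take 0 (1->0 ok)
  t10 'y' -> {0,1}, take 1 (0->1 ok)
  t11 'y' -> {0,1}, take 0 (1->0 ok)
  t12 'x' -> {2,3}, take 3 (0->3 ok)
  t13 'y' -> {0,1}, take 0 (3->0 ok)
  t14 'y' -> {0,1}, take 0 (0->0 ok)
  t15 'y' -> {0,1}, take 1 (0->1 ok)

0,0,1,3,1,3,0,3,1,0,1,0,3,0,0,1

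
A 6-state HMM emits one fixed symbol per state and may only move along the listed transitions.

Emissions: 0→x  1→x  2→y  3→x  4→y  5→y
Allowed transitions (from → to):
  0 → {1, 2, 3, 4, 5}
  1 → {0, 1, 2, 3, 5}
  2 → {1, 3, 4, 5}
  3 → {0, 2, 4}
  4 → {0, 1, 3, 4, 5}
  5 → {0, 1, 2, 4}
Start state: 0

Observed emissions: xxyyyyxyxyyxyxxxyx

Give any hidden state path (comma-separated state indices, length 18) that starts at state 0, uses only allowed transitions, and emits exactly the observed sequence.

  [0] x  {0,1,3}  => 0  start
  [1] x  {0,1,3}  => 1  0->1 ok
  [2] y  {2,4,5}  => 5  1->5 ok
  [3] y  {2,4,5}  => 2  5->2 ok
  [4] y  {2,4,5}  => 4  2->4 ok
  [5] y  {2,4,5}  => 5  4->5 ok
  [6] x  {0,1,3}  => 1  5->1 ok
  [7] y  {2,4,5}  => 2  1->2 ok
  [8] x  {0,1,3}  => 1  2->1 ok
  [9] y  {2,4,5}  => 2  1->2 ok
  [10] y  {2,4,5}  => 5  2->5 ok
  [11] x  {0,1,3}  => 0  5->0 ok
  [12] y  {2,4,5}  => 2  0->2 ok
  [13] x  {0,1,3}  => 1  2->1 ok
  [14] x  {0,1,3}  => 3  1->3 ok
  [15] x  {0,1,3}  => 0  3->0 ok
  [16] y  {2,4,5}  => 2  0->2 ok
  [17] x  {0,1,3}  => 3  2->3 ok

0,1,5,2,4,5,1,2,1,2,5,0,2,1,3,0,2,3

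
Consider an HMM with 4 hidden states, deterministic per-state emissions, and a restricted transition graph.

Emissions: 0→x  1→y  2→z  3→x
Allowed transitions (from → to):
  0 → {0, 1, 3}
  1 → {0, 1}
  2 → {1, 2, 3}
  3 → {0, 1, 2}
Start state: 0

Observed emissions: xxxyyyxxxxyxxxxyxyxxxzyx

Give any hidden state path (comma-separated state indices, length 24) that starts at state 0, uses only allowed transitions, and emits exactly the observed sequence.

0,0,0,1,1,1,0,3,0,0,1,0,3,0,3,1,0,1,0,0,3,2,1,0

  0: obs=x cand={0,3} pick 0 [start]
  1: obs=x cand={0,3} pick 0 [0->0 ok]
  2: obs=x cand={0,3} pick 0 [0->0 ok]
  3: obs=y cand={1} pick 1 [0->1 ok]
  4: obs=y cand={1} pick 1 [1->1 ok]
  5: obs=y cand={1} pick 1 [1->1 ok]
  6: obs=x cand={0,3} pick 0 [1->0 ok]
  7: obs=x cand={0,3} pick 3 [0->3 ok]
  8: obs=x cand={0,3} pick 0 [3->0 ok]
  9: obs=x cand={0,3} pick 0 [0->0 ok]
  10: obs=y cand={1} pick 1 [0->1 ok]
  11: obs=x cand={0,3} pick 0 [1->0 ok]
  12: obs=x cand={0,3} pick 3 [0->3 ok]
  13: obs=x cand={0,3} pick 0 [3->0 ok]
  14: obs=x cand={0,3} pick 3 [0->3 ok]
  15: obs=y cand={1} pick 1 [3->1 ok]
  16: obs=x cand={0,3} pick 0 [1->0 ok]
  17: obs=y cand={1} pick 1 [0->1 ok]
  18: obs=x cand={0,3} pick 0 [1->0 ok]
  19: obs=x cand={0,3} pick 0 [0->0 ok]
  20: obs=x cand={0,3} pick 3 [0->3 ok]
  21: obs=z cand={2} pick 2 [3->2 ok]
  22: obs=y cand={1} pick 1 [2->1 ok]
  23: obs=x cand={0,3} pick 0 [1->0 ok]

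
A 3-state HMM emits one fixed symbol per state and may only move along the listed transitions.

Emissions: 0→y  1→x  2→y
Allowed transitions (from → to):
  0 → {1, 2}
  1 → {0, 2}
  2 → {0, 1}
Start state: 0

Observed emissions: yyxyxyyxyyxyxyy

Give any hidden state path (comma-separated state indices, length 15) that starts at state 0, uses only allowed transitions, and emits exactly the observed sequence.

0,2,1,0,1,0,2,1,2,0,1,0,1,0,2

  [0] y  {0,2}  => 0  start
  [1] y  {0,2}  => 2  0->2 ok
  [2] x  {1}  => 1  2->1 ok
  [3] y  {0,2}  => 0  1->0 ok
  [4] x  {1}  => 1  0->1 ok
  [5] y  {0,2}  => 0  1->0 ok
  [6] y  {0,2}  => 2  0->2 ok
  [7] x  {1}  => 1  2->1 ok
  [8] y  {0,2}  => 2  1->2 ok
  [9] y  {0,2}  => 0  2->0 ok
  [10] x  {1}  => 1  0->1 ok
  [11] y  {0,2}  => 0  1->0 ok
  [12] x  {1}  => 1  0->1 ok
  [13] y  {0,2}  => 0  1->0 ok
  [14] y  {0,2}  => 2  0->2 ok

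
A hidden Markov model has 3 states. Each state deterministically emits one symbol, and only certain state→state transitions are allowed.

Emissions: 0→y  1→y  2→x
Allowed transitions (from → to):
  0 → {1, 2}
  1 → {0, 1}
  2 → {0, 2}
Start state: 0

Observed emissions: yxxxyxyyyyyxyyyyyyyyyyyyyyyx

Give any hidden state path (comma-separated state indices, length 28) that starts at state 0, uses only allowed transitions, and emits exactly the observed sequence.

  t0 'y' -> {0,1}, take 0 (start)
  t1 'x' -> {2}, take 2 (0->2 ok)
  t2 'x' -> {2}, take 2 (2->2 ok)
  t3 'x' -> {2}, take 2 (2->2 ok)
  t4 'y' -> {0,1}, take 0 (2->0 ok)
  t5 'x' -> {2}, take 2 (0->2 ok)
  t6 'y' -> {0,1}, take 0 (2->0 ok)
  t7 'y' -> {0,1}, take 1 (0->1 ok)
  t8 'y' -> {0,1}, take 1 (1->1 ok)
  t9 'y' -> {0,1}, take 1 (1->1 ok)
  t10 'y' -> {0,1}, take 0 (1->0 ok)
  t11 'x' -> {2}, take 2 (0->2 ok)
  t12 'y' -> {0,1}, take 0 (2->0 ok)
  t13 'y' -> {0,1}, take 1 (0->1 ok)
  t14 'y' -> {0,1}, take 1 (1->1 ok)
  t15 'y' -> {0,1}, take 1 (1->1 ok)
  t16 'y' -> {0,1}, take 1 (1->1 ok)
  t17 'y' -> {0,1}, take 1 (1->1 ok)
  t18 'y' -> {0,1}, take 1 (1->1 ok)
  t19 'y' -> {0,1}, take 0 (1->0 ok)
  t20 'y' -> {0,1}, take 1 (0->1 ok)
  t21 'y' -> {0,1}, take 1 (1->1 ok)
  t22 'y' -> {0,1}, take 0 (1->0 ok)
  t23 'y' -> {0,1}, take 1 (0->1 ok)
  t24 'y' -> {0,1}, take 0 (1->0 ok)
  t25 'y' -> {0,1}, take 1 (0->1 ok)
  t26 'y' -> {0,1}, take 0 (1->0 ok)
  t27 'x' -> {2}, take 2 (0->2 ok)

0,2,2,2,0,2,0,1,1,1,0,2,0,1,1,1,1,1,1,0,1,1,0,1,0,1,0,2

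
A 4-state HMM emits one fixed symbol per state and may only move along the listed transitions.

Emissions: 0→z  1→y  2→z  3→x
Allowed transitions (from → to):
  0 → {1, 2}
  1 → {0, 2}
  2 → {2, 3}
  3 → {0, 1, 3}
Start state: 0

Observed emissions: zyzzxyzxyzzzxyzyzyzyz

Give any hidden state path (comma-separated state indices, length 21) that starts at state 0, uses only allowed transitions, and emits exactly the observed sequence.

0,1,2,2,3,1,2,3,1,2,2,2,3,1,0,1,0,1,0,1,0

  t0 'z' -> {0,2}, take 0 (start)
  t1 'y' -> {1}, take 1 (0->1 ok)
  t2 'z' -> {0,2}, take 2 (1->2 ok)
  t3 'z' -> {0,2}, take 2 (2->2 ok)
  t4 'x' -> {3}, take 3 (2->3 ok)
  t5 'y' -> {1}, take 1 (3->1 ok)
  t6 'z' -> {0,2}, take 2 (1->2 ok)
  t7 'x' -> {3}, take 3 (2->3 ok)
  t8 'y' -> {1}, take 1 (3->1 ok)
  t9 'z' -> {0,2}, take 2 (1->2 ok)
  t10 'z' -> {0,2}, take 2 (2->2 ok)
  t11 'z' -> {0,2}, take 2 (2->2 ok)
  t12 'x' -> {3}, take 3 (2->3 ok)
  t13 'y' -> {1}, take 1 (3->1 ok)
  t14 'z' -> {0,2}, take 0 (1->0 ok)
  t15 'y' -> {1}, take 1 (0->1 ok)
  t16 'z' -> {0,2}, take 0 (1->0 ok)
  t17 'y' -> {1}, take 1 (0->1 ok)
  t18 'z' -> {0,2}, take 0 (1->0 ok)
  t19 'y' -> {1}, take 1 (0->1 ok)
  t20 'z' -> {0,2}, take 0 (1->0 ok)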